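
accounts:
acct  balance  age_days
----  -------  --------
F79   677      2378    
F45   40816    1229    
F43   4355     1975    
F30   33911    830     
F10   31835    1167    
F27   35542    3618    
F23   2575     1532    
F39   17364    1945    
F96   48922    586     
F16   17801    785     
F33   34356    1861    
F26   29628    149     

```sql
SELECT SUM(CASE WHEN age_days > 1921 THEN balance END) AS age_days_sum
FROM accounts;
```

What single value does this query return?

acct=F79: ✓ → 677
acct=F45: ✗
acct=F43: ✓ → 4355
acct=F30: ✗
acct=F10: ✗
acct=F27: ✓ → 35542
acct=F23: ✗
acct=F39: ✓ → 17364
acct=F96: ✗
acct=F16: ✗
acct=F33: ✗
acct=F26: ✗
age_days_sum = 677 + 4355 + 35542 + 17364 = 57938

57938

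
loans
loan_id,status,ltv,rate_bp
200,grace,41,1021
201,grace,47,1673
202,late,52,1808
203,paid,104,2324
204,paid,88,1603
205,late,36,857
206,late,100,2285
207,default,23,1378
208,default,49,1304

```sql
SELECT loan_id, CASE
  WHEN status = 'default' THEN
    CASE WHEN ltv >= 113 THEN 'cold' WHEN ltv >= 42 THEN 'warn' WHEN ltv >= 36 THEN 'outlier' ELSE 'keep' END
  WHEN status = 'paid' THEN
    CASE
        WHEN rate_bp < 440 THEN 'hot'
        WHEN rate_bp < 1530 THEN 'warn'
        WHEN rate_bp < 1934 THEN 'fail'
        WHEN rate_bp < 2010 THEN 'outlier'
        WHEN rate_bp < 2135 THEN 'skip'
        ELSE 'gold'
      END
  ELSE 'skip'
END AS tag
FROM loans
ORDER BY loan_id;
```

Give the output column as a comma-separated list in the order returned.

loan_id=200: status='grace' → outer ELSE → skip
loan_id=201: status='grace' → outer ELSE → skip
loan_id=202: status='late' → outer ELSE → skip
loan_id=203: status='paid' → inner[ELSE] → gold
loan_id=204: status='paid' → inner[rate_bp < 1934] → fail
loan_id=205: status='late' → outer ELSE → skip
loan_id=206: status='late' → outer ELSE → skip
loan_id=207: status='default' → inner[ELSE] → keep
loan_id=208: status='default' → inner[ltv >= 42] → warn

skip, skip, skip, gold, fail, skip, skip, keep, warn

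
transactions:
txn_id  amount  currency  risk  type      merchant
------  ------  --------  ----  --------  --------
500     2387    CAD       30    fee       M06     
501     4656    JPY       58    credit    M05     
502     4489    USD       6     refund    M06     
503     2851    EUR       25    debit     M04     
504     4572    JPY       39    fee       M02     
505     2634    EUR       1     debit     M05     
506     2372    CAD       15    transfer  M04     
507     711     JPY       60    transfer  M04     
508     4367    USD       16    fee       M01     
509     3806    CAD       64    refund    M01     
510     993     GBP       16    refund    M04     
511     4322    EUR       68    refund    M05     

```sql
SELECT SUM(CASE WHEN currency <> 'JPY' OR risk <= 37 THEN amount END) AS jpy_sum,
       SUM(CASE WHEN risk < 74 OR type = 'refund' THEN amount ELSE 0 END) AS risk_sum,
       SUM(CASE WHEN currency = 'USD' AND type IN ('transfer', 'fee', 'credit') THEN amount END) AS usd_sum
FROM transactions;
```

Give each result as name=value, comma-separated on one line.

[jpy_sum: currency <> 'JPY' OR risk <= 37]
txn_id=500: ✓ → 2387
txn_id=501: ✗
txn_id=502: ✓ → 4489
txn_id=503: ✓ → 2851
txn_id=504: ✗
txn_id=505: ✓ → 2634
txn_id=506: ✓ → 2372
txn_id=507: ✗
txn_id=508: ✓ → 4367
txn_id=509: ✓ → 3806
txn_id=510: ✓ → 993
txn_id=511: ✓ → 4322
jpy_sum = 2387 + 4489 + 2851 + 2634 + 2372 + 4367 + 3806 + 993 + 4322 = 28221
—
[risk_sum: risk < 74 OR type = 'refund']
txn_id=500: ✓ → 2387
txn_id=501: ✓ → 4656
txn_id=502: ✓ → 4489
txn_id=503: ✓ → 2851
txn_id=504: ✓ → 4572
txn_id=505: ✓ → 2634
txn_id=506: ✓ → 2372
txn_id=507: ✓ → 711
txn_id=508: ✓ → 4367
txn_id=509: ✓ → 3806
txn_id=510: ✓ → 993
txn_id=511: ✓ → 4322
risk_sum = 2387 + 4656 + 4489 + 2851 + 4572 + 2634 + 2372 + 711 + 4367 + 3806 + 993 + 4322 = 38160
—
[usd_sum: currency = 'USD' AND type IN ('transfer', 'fee', 'credit')]
txn_id=500: ✗
txn_id=501: ✗
txn_id=502: ✗
txn_id=503: ✗
txn_id=504: ✗
txn_id=505: ✗
txn_id=506: ✗
txn_id=507: ✗
txn_id=508: ✓ → 4367
txn_id=509: ✗
txn_id=510: ✗
txn_id=511: ✗
usd_sum = 4367

jpy_sum=28221, risk_sum=38160, usd_sum=4367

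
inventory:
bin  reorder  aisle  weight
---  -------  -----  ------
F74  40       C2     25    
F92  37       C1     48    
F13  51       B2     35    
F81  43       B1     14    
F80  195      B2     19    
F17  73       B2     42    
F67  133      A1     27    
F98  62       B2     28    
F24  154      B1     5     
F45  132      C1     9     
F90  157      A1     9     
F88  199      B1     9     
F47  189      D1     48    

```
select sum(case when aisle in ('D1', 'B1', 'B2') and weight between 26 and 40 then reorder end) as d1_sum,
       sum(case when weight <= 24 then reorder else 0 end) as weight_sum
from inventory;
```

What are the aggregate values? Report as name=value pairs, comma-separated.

d1_sum=113, weight_sum=880

[d1_sum: aisle in ('D1', 'B1', 'B2') and weight between 26 and 40]
bin=F74: ✗
bin=F92: ✗
bin=F13: ✓ → 51
bin=F81: ✗
bin=F80: ✗
bin=F17: ✗
bin=F67: ✗
bin=F98: ✓ → 62
bin=F24: ✗
bin=F45: ✗
bin=F90: ✗
bin=F88: ✗
bin=F47: ✗
d1_sum = 51 + 62 = 113
—
[weight_sum: weight <= 24]
bin=F74: ✗
bin=F92: ✗
bin=F13: ✗
bin=F81: ✓ → 43
bin=F80: ✓ → 195
bin=F17: ✗
bin=F67: ✗
bin=F98: ✗
bin=F24: ✓ → 154
bin=F45: ✓ → 132
bin=F90: ✓ → 157
bin=F88: ✓ → 199
bin=F47: ✗
weight_sum = 43 + 195 + 154 + 132 + 157 + 199 = 880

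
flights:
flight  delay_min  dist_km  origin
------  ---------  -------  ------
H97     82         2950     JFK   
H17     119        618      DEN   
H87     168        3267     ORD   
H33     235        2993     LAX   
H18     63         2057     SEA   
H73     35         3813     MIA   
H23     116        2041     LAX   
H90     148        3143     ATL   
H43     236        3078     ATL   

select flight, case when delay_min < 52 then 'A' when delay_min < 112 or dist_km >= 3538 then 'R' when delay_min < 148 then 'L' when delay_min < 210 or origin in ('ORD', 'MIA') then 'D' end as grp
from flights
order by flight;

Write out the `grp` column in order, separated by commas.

L, R, L, NULL, NULL, A, D, D, R

flight=H17: delay_min < 148 → L
flight=H18: delay_min < 112 or dist_km >= 3538 → R
flight=H23: delay_min < 148 → L
flight=H33: (no match → NULL) → NULL
flight=H43: (no match → NULL) → NULL
flight=H73: delay_min < 52 → A
flight=H87: delay_min < 210 or origin in ('ORD', 'MIA') → D
flight=H90: delay_min < 210 or origin in ('ORD', 'MIA') → D
flight=H97: delay_min < 112 or dist_km >= 3538 → R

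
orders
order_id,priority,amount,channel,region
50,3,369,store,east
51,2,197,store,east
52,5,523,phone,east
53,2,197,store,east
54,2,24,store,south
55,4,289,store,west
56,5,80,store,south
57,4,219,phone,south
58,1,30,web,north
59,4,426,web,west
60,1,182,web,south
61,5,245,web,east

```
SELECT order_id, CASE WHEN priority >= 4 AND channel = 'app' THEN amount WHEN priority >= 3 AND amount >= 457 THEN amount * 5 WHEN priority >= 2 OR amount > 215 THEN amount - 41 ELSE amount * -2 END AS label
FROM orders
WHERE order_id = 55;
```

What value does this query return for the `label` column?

248

order_id = 55: priority=4, amount=289, channel=store, region=west.
priority >= 4 AND channel = 'app' → false
priority >= 3 AND amount >= 457 → false
priority >= 2 OR amount > 215 → true → 248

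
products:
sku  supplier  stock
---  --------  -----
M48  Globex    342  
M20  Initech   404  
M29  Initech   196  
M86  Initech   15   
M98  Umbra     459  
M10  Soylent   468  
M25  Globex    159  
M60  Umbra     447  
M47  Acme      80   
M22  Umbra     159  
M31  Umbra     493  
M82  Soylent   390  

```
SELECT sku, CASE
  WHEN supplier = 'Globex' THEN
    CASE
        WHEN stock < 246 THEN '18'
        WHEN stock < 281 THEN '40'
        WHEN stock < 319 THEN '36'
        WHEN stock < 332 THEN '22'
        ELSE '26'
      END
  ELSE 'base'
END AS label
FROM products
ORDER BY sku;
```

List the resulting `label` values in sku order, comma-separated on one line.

base, base, base, 18, base, base, base, 26, base, base, base, base

sku=M10: supplier='Soylent' → outer ELSE → base
sku=M20: supplier='Initech' → outer ELSE → base
sku=M22: supplier='Umbra' → outer ELSE → base
sku=M25: supplier='Globex' → inner[stock < 246] → 18
sku=M29: supplier='Initech' → outer ELSE → base
sku=M31: supplier='Umbra' → outer ELSE → base
sku=M47: supplier='Acme' → outer ELSE → base
sku=M48: supplier='Globex' → inner[ELSE] → 26
sku=M60: supplier='Umbra' → outer ELSE → base
sku=M82: supplier='Soylent' → outer ELSE → base
sku=M86: supplier='Initech' → outer ELSE → base
sku=M98: supplier='Umbra' → outer ELSE → base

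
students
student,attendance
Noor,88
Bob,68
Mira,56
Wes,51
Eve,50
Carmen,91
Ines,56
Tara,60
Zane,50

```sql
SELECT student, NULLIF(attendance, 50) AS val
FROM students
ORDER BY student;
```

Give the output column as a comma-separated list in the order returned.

68, 91, NULL, 56, 56, 88, 60, 51, NULL

student=Bob: attendance=68 vs 50: differ → 68
student=Carmen: attendance=91 vs 50: differ → 91
student=Eve: attendance=50 vs 50: equal → NULL
student=Ines: attendance=56 vs 50: differ → 56
student=Mira: attendance=56 vs 50: differ → 56
student=Noor: attendance=88 vs 50: differ → 88
student=Tara: attendance=60 vs 50: differ → 60
student=Wes: attendance=51 vs 50: differ → 51
student=Zane: attendance=50 vs 50: equal → NULL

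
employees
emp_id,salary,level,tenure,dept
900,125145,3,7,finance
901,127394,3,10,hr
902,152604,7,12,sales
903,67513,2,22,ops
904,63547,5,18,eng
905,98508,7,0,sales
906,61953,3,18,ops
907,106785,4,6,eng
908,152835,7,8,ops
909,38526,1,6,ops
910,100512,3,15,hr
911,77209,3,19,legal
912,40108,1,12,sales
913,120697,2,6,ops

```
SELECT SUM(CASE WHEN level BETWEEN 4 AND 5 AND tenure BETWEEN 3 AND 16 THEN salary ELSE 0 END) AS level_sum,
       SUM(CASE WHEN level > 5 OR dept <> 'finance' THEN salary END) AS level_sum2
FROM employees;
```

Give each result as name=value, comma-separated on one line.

[level_sum: level BETWEEN 4 AND 5 AND tenure BETWEEN 3 AND 16]
emp_id=900: ✗
emp_id=901: ✗
emp_id=902: ✗
emp_id=903: ✗
emp_id=904: ✗
emp_id=905: ✗
emp_id=906: ✗
emp_id=907: ✓ → 106785
emp_id=908: ✗
emp_id=909: ✗
emp_id=910: ✗
emp_id=911: ✗
emp_id=912: ✗
emp_id=913: ✗
level_sum = 106785
—
[level_sum2: level > 5 OR dept <> 'finance']
emp_id=900: ✗
emp_id=901: ✓ → 127394
emp_id=902: ✓ → 152604
emp_id=903: ✓ → 67513
emp_id=904: ✓ → 63547
emp_id=905: ✓ → 98508
emp_id=906: ✓ → 61953
emp_id=907: ✓ → 106785
emp_id=908: ✓ → 152835
emp_id=909: ✓ → 38526
emp_id=910: ✓ → 100512
emp_id=911: ✓ → 77209
emp_id=912: ✓ → 40108
emp_id=913: ✓ → 120697
level_sum2 = 127394 + 152604 + 67513 + 63547 + 98508 + 61953 + 106785 + 152835 + 38526 + 100512 + 77209 + 40108 + 120697 = 1208191

level_sum=106785, level_sum2=1208191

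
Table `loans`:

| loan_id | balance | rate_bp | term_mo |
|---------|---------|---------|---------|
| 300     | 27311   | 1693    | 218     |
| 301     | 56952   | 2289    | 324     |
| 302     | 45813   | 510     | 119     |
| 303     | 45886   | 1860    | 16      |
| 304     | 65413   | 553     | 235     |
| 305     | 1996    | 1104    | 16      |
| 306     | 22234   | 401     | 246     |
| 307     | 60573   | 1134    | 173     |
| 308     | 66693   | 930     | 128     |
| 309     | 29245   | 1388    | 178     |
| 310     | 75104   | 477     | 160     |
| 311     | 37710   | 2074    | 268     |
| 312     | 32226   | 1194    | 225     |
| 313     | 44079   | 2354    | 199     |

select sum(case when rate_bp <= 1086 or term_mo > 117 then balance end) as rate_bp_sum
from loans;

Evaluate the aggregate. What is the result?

loan_id=300: ✓ → 27311
loan_id=301: ✓ → 56952
loan_id=302: ✓ → 45813
loan_id=303: ✗
loan_id=304: ✓ → 65413
loan_id=305: ✗
loan_id=306: ✓ → 22234
loan_id=307: ✓ → 60573
loan_id=308: ✓ → 66693
loan_id=309: ✓ → 29245
loan_id=310: ✓ → 75104
loan_id=311: ✓ → 37710
loan_id=312: ✓ → 32226
loan_id=313: ✓ → 44079
rate_bp_sum = 27311 + 56952 + 45813 + 65413 + 22234 + 60573 + 66693 + 29245 + 75104 + 37710 + 32226 + 44079 = 563353

563353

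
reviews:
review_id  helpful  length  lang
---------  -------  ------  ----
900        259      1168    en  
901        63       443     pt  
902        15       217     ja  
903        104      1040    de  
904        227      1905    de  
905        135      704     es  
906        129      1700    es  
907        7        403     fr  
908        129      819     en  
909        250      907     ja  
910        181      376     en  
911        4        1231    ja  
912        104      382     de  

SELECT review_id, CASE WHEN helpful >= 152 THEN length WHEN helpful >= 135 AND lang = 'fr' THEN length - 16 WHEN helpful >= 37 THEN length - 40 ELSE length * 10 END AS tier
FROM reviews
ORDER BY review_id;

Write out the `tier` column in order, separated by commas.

review_id=900: helpful >= 152 → 1168
review_id=901: helpful >= 37 → 403
review_id=902: ELSE → 2170
review_id=903: helpful >= 37 → 1000
review_id=904: helpful >= 152 → 1905
review_id=905: helpful >= 37 → 664
review_id=906: helpful >= 37 → 1660
review_id=907: ELSE → 4030
review_id=908: helpful >= 37 → 779
review_id=909: helpful >= 152 → 907
review_id=910: helpful >= 152 → 376
review_id=911: ELSE → 12310
review_id=912: helpful >= 37 → 342

1168, 403, 2170, 1000, 1905, 664, 1660, 4030, 779, 907, 376, 12310, 342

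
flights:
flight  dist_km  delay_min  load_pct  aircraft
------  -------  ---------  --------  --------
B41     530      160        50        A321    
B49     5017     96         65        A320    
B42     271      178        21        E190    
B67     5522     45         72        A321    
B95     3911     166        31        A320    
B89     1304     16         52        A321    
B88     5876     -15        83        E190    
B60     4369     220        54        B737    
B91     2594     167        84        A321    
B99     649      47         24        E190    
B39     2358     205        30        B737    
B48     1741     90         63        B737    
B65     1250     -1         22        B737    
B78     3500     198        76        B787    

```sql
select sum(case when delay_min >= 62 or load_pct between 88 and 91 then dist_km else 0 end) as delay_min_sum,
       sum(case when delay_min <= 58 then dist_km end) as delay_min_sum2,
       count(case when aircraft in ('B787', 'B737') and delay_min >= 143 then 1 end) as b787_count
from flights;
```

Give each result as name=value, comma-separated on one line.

delay_min_sum=24291, delay_min_sum2=14601, b787_count=3

[delay_min_sum: delay_min >= 62 or load_pct between 88 and 91]
flight=B41: ✓ → 530
flight=B49: ✓ → 5017
flight=B42: ✓ → 271
flight=B67: ✗
flight=B95: ✓ → 3911
flight=B89: ✗
flight=B88: ✗
flight=B60: ✓ → 4369
flight=B91: ✓ → 2594
flight=B99: ✗
flight=B39: ✓ → 2358
flight=B48: ✓ → 1741
flight=B65: ✗
flight=B78: ✓ → 3500
delay_min_sum = 530 + 5017 + 271 + 3911 + 4369 + 2594 + 2358 + 1741 + 3500 = 24291
—
[delay_min_sum2: delay_min <= 58]
flight=B41: ✗
flight=B49: ✗
flight=B42: ✗
flight=B67: ✓ → 5522
flight=B95: ✗
flight=B89: ✓ → 1304
flight=B88: ✓ → 5876
flight=B60: ✗
flight=B91: ✗
flight=B99: ✓ → 649
flight=B39: ✗
flight=B48: ✗
flight=B65: ✓ → 1250
flight=B78: ✗
delay_min_sum2 = 5522 + 1304 + 5876 + 649 + 1250 = 14601
—
[b787_count: aircraft in ('B787', 'B737') and delay_min >= 143]
flight=B41: ✗
flight=B49: ✗
flight=B42: ✗
flight=B67: ✗
flight=B95: ✗
flight=B89: ✗
flight=B88: ✗
flight=B60: ✓ → 1
flight=B91: ✗
flight=B99: ✗
flight=B39: ✓ → 1
flight=B48: ✗
flight=B65: ✗
flight=B78: ✓ → 1
b787_count = COUNT(1, 1, 1) = 3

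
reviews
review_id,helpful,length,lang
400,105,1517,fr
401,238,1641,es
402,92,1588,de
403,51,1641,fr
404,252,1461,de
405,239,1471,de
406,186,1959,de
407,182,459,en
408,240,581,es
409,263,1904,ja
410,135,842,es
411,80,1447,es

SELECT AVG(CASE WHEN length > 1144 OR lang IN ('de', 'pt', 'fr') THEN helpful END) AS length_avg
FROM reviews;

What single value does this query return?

167.3333333333

review_id=400: ✓ → 105
review_id=401: ✓ → 238
review_id=402: ✓ → 92
review_id=403: ✓ → 51
review_id=404: ✓ → 252
review_id=405: ✓ → 239
review_id=406: ✓ → 186
review_id=407: ✗
review_id=408: ✗
review_id=409: ✓ → 263
review_id=410: ✗
review_id=411: ✓ → 80
length_avg = (105 + 238 + 92 + 51 + 252 + 239 + 186 + 263 + 80) / 9 = 167.3333333333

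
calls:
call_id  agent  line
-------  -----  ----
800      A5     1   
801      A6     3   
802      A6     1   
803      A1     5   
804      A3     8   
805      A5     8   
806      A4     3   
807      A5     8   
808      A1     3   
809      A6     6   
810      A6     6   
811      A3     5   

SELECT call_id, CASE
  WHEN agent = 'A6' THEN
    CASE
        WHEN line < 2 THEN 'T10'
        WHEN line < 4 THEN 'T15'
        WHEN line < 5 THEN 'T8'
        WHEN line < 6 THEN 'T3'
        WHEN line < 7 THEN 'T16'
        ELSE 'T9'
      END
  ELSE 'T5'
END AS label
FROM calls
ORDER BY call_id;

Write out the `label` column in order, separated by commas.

call_id=800: agent='A5' → outer ELSE → T5
call_id=801: agent='A6' → inner[line < 4] → T15
call_id=802: agent='A6' → inner[line < 2] → T10
call_id=803: agent='A1' → outer ELSE → T5
call_id=804: agent='A3' → outer ELSE → T5
call_id=805: agent='A5' → outer ELSE → T5
call_id=806: agent='A4' → outer ELSE → T5
call_id=807: agent='A5' → outer ELSE → T5
call_id=808: agent='A1' → outer ELSE → T5
call_id=809: agent='A6' → inner[line < 7] → T16
call_id=810: agent='A6' → inner[line < 7] → T16
call_id=811: agent='A3' → outer ELSE → T5

T5, T15, T10, T5, T5, T5, T5, T5, T5, T16, T16, T5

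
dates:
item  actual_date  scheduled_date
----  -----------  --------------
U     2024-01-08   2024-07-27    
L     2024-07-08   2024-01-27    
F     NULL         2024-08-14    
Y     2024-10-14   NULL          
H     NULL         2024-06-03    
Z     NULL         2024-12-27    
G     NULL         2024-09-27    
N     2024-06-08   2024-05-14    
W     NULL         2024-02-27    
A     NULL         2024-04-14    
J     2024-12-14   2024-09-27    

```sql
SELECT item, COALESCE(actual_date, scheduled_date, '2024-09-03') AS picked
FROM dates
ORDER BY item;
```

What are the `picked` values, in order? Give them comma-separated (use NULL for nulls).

item=A: actual_date=NULL, scheduled_date=2024-04-14 → 2024-04-14
item=F: actual_date=NULL, scheduled_date=2024-08-14 → 2024-08-14
item=G: actual_date=NULL, scheduled_date=2024-09-27 → 2024-09-27
item=H: actual_date=NULL, scheduled_date=2024-06-03 → 2024-06-03
item=J: actual_date=2024-12-14 → 2024-12-14
item=L: actual_date=2024-07-08 → 2024-07-08
item=N: actual_date=2024-06-08 → 2024-06-08
item=U: actual_date=2024-01-08 → 2024-01-08
item=W: actual_date=NULL, scheduled_date=2024-02-27 → 2024-02-27
item=Y: actual_date=2024-10-14 → 2024-10-14
item=Z: actual_date=NULL, scheduled_date=2024-12-27 → 2024-12-27

2024-04-14, 2024-08-14, 2024-09-27, 2024-06-03, 2024-12-14, 2024-07-08, 2024-06-08, 2024-01-08, 2024-02-27, 2024-10-14, 2024-12-27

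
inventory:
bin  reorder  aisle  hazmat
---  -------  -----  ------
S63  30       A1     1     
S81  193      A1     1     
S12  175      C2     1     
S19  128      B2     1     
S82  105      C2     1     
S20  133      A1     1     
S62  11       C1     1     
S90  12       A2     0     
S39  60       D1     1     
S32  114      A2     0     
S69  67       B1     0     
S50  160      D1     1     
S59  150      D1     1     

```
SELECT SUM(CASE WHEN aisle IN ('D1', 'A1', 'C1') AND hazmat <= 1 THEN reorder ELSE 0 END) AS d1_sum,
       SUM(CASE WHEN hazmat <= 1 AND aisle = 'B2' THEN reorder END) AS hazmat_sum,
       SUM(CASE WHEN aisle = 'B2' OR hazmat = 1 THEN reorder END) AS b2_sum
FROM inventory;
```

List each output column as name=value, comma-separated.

[d1_sum: aisle IN ('D1', 'A1', 'C1') AND hazmat <= 1]
bin=S63: ✓ → 30
bin=S81: ✓ → 193
bin=S12: ✗
bin=S19: ✗
bin=S82: ✗
bin=S20: ✓ → 133
bin=S62: ✓ → 11
bin=S90: ✗
bin=S39: ✓ → 60
bin=S32: ✗
bin=S69: ✗
bin=S50: ✓ → 160
bin=S59: ✓ → 150
d1_sum = 30 + 193 + 133 + 11 + 60 + 160 + 150 = 737
—
[hazmat_sum: hazmat <= 1 AND aisle = 'B2']
bin=S63: ✗
bin=S81: ✗
bin=S12: ✗
bin=S19: ✓ → 128
bin=S82: ✗
bin=S20: ✗
bin=S62: ✗
bin=S90: ✗
bin=S39: ✗
bin=S32: ✗
bin=S69: ✗
bin=S50: ✗
bin=S59: ✗
hazmat_sum = 128
—
[b2_sum: aisle = 'B2' OR hazmat = 1]
bin=S63: ✓ → 30
bin=S81: ✓ → 193
bin=S12: ✓ → 175
bin=S19: ✓ → 128
bin=S82: ✓ → 105
bin=S20: ✓ → 133
bin=S62: ✓ → 11
bin=S90: ✗
bin=S39: ✓ → 60
bin=S32: ✗
bin=S69: ✗
bin=S50: ✓ → 160
bin=S59: ✓ → 150
b2_sum = 30 + 193 + 175 + 128 + 105 + 133 + 11 + 60 + 160 + 150 = 1145

d1_sum=737, hazmat_sum=128, b2_sum=1145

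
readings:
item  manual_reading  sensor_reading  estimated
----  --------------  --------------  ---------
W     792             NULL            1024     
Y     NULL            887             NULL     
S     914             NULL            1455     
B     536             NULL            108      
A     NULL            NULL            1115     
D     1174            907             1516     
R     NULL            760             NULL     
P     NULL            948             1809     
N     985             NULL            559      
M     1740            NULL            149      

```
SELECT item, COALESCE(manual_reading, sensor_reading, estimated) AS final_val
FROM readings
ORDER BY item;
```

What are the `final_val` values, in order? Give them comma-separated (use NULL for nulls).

1115, 536, 1174, 1740, 985, 948, 760, 914, 792, 887

item=A: manual_reading=NULL, sensor_reading=NULL, estimated=1115 → 1115
item=B: manual_reading=536 → 536
item=D: manual_reading=1174 → 1174
item=M: manual_reading=1740 → 1740
item=N: manual_reading=985 → 985
item=P: manual_reading=NULL, sensor_reading=948 → 948
item=R: manual_reading=NULL, sensor_reading=760 → 760
item=S: manual_reading=914 → 914
item=W: manual_reading=792 → 792
item=Y: manual_reading=NULL, sensor_reading=887 → 887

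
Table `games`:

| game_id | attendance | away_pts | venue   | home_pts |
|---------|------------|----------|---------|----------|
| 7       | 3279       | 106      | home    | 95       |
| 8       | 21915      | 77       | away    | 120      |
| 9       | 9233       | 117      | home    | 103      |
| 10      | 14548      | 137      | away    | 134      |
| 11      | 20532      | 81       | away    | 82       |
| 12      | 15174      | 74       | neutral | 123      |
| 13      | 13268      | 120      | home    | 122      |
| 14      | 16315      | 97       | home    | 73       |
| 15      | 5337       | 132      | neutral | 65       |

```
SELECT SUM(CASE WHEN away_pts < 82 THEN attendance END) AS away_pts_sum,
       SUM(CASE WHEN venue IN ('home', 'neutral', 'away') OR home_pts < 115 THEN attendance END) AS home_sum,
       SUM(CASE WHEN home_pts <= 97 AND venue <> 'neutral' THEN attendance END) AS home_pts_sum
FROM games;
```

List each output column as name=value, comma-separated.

[away_pts_sum: away_pts < 82]
game_id=7: ✗
game_id=8: ✓ → 21915
game_id=9: ✗
game_id=10: ✗
game_id=11: ✓ → 20532
game_id=12: ✓ → 15174
game_id=13: ✗
game_id=14: ✗
game_id=15: ✗
away_pts_sum = 21915 + 20532 + 15174 = 57621
—
[home_sum: venue IN ('home', 'neutral', 'away') OR home_pts < 115]
game_id=7: ✓ → 3279
game_id=8: ✓ → 21915
game_id=9: ✓ → 9233
game_id=10: ✓ → 14548
game_id=11: ✓ → 20532
game_id=12: ✓ → 15174
game_id=13: ✓ → 13268
game_id=14: ✓ → 16315
game_id=15: ✓ → 5337
home_sum = 3279 + 21915 + 9233 + 14548 + 20532 + 15174 + 13268 + 16315 + 5337 = 119601
—
[home_pts_sum: home_pts <= 97 AND venue <> 'neutral']
game_id=7: ✓ → 3279
game_id=8: ✗
game_id=9: ✗
game_id=10: ✗
game_id=11: ✓ → 20532
game_id=12: ✗
game_id=13: ✗
game_id=14: ✓ → 16315
game_id=15: ✗
home_pts_sum = 3279 + 20532 + 16315 = 40126

away_pts_sum=57621, home_sum=119601, home_pts_sum=40126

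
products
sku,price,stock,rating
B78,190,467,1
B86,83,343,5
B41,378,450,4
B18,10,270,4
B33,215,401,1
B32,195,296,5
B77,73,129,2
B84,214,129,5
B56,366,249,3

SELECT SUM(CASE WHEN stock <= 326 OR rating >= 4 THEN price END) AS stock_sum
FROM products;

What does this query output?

1319

sku=B78: ✗
sku=B86: ✓ → 83
sku=B41: ✓ → 378
sku=B18: ✓ → 10
sku=B33: ✗
sku=B32: ✓ → 195
sku=B77: ✓ → 73
sku=B84: ✓ → 214
sku=B56: ✓ → 366
stock_sum = 83 + 378 + 10 + 195 + 73 + 214 + 366 = 1319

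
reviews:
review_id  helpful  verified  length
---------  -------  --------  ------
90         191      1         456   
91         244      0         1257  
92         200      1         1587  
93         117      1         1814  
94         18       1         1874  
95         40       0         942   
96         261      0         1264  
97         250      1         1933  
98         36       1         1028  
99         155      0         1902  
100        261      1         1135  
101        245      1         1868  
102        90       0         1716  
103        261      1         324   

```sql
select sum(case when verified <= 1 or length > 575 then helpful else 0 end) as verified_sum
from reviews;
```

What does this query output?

review_id=90: ✓ → 191
review_id=91: ✓ → 244
review_id=92: ✓ → 200
review_id=93: ✓ → 117
review_id=94: ✓ → 18
review_id=95: ✓ → 40
review_id=96: ✓ → 261
review_id=97: ✓ → 250
review_id=98: ✓ → 36
review_id=99: ✓ → 155
review_id=100: ✓ → 261
review_id=101: ✓ → 245
review_id=102: ✓ → 90
review_id=103: ✓ → 261
verified_sum = 191 + 244 + 200 + 117 + 18 + 40 + 261 + 250 + 36 + 155 + 261 + 245 + 90 + 261 = 2369

2369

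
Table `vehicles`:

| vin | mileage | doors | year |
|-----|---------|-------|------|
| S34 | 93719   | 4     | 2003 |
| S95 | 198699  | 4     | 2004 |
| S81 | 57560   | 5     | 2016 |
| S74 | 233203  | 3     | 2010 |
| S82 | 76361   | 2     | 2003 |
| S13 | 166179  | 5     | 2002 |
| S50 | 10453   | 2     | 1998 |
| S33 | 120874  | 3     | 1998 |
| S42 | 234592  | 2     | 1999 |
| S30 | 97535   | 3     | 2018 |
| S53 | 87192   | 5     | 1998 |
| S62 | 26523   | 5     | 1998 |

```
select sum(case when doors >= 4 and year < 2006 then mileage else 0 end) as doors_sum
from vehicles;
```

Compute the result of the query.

572312

vin=S34: ✓ → 93719
vin=S95: ✓ → 198699
vin=S81: ✗
vin=S74: ✗
vin=S82: ✗
vin=S13: ✓ → 166179
vin=S50: ✗
vin=S33: ✗
vin=S42: ✗
vin=S30: ✗
vin=S53: ✓ → 87192
vin=S62: ✓ → 26523
doors_sum = 93719 + 198699 + 166179 + 87192 + 26523 = 572312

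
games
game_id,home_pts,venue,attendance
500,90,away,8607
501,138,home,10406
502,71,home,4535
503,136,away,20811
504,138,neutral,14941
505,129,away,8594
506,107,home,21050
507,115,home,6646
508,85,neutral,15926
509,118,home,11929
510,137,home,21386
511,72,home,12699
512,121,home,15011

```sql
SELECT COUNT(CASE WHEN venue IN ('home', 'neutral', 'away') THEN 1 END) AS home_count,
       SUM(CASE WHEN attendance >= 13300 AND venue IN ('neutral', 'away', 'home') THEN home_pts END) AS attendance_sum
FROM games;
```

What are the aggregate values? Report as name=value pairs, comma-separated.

[home_count: venue IN ('home', 'neutral', 'away')]
game_id=500: ✓ → 1
game_id=501: ✓ → 1
game_id=502: ✓ → 1
game_id=503: ✓ → 1
game_id=504: ✓ → 1
game_id=505: ✓ → 1
game_id=506: ✓ → 1
game_id=507: ✓ → 1
game_id=508: ✓ → 1
game_id=509: ✓ → 1
game_id=510: ✓ → 1
game_id=511: ✓ → 1
game_id=512: ✓ → 1
home_count = COUNT(1, 1, 1, 1, 1, 1, 1, 1, 1, 1, 1, 1, 1) = 13
—
[attendance_sum: attendance >= 13300 AND venue IN ('neutral', 'away', 'home')]
game_id=500: ✗
game_id=501: ✗
game_id=502: ✗
game_id=503: ✓ → 136
game_id=504: ✓ → 138
game_id=505: ✗
game_id=506: ✓ → 107
game_id=507: ✗
game_id=508: ✓ → 85
game_id=509: ✗
game_id=510: ✓ → 137
game_id=511: ✗
game_id=512: ✓ → 121
attendance_sum = 136 + 138 + 107 + 85 + 137 + 121 = 724

home_count=13, attendance_sum=724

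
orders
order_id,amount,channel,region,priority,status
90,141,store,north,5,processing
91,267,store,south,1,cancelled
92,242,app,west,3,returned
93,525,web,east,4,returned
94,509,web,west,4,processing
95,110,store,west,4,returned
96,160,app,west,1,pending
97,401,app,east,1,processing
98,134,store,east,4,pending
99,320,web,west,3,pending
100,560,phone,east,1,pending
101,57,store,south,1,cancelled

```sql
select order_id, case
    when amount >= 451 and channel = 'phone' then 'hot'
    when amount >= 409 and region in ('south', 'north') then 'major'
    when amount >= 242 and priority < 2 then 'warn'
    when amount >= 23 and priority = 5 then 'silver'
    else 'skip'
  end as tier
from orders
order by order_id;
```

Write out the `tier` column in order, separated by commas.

silver, warn, skip, skip, skip, skip, skip, warn, skip, skip, hot, skip

order_id=90: amount >= 23 and priority = 5 → silver
order_id=91: amount >= 242 and priority < 2 → warn
order_id=92: ELSE → skip
order_id=93: ELSE → skip
order_id=94: ELSE → skip
order_id=95: ELSE → skip
order_id=96: ELSE → skip
order_id=97: amount >= 242 and priority < 2 → warn
order_id=98: ELSE → skip
order_id=99: ELSE → skip
order_id=100: amount >= 451 and channel = 'phone' → hot
order_id=101: ELSE → skip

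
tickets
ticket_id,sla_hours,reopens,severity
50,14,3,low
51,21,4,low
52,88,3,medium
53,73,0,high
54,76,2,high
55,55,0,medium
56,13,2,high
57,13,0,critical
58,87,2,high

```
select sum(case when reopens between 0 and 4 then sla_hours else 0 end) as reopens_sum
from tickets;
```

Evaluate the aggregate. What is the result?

ticket_id=50: ✓ → 14
ticket_id=51: ✓ → 21
ticket_id=52: ✓ → 88
ticket_id=53: ✓ → 73
ticket_id=54: ✓ → 76
ticket_id=55: ✓ → 55
ticket_id=56: ✓ → 13
ticket_id=57: ✓ → 13
ticket_id=58: ✓ → 87
reopens_sum = 14 + 21 + 88 + 73 + 76 + 55 + 13 + 13 + 87 = 440

440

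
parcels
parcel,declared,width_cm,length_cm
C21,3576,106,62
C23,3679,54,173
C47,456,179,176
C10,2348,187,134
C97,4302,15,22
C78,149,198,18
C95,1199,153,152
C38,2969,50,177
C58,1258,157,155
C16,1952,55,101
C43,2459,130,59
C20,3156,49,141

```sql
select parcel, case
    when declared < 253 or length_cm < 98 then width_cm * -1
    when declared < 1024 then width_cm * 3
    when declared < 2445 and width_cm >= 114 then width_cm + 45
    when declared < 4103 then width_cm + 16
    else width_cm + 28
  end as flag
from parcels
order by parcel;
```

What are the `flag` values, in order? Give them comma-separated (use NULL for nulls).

232, 71, 65, -106, 70, 66, -130, 537, 202, -198, 198, -15

parcel=C10: declared < 2445 and width_cm >= 114 → 232
parcel=C16: declared < 4103 → 71
parcel=C20: declared < 4103 → 65
parcel=C21: declared < 253 or length_cm < 98 → -106
parcel=C23: declared < 4103 → 70
parcel=C38: declared < 4103 → 66
parcel=C43: declared < 253 or length_cm < 98 → -130
parcel=C47: declared < 1024 → 537
parcel=C58: declared < 2445 and width_cm >= 114 → 202
parcel=C78: declared < 253 or length_cm < 98 → -198
parcel=C95: declared < 2445 and width_cm >= 114 → 198
parcel=C97: declared < 253 or length_cm < 98 → -15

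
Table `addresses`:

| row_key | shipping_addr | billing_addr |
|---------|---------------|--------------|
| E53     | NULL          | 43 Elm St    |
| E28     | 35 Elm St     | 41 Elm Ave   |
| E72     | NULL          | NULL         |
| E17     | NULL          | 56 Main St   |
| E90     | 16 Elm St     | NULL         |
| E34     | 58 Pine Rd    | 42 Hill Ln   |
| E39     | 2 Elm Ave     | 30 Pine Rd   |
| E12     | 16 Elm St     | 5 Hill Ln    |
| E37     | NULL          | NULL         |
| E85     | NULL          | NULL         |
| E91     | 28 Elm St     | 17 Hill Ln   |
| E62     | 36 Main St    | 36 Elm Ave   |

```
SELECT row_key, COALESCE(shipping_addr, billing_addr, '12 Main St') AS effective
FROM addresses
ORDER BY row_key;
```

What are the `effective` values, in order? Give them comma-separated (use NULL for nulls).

row_key=E12: shipping_addr=16 Elm St → 16 Elm St
row_key=E17: shipping_addr=NULL, billing_addr=56 Main St → 56 Main St
row_key=E28: shipping_addr=35 Elm St → 35 Elm St
row_key=E34: shipping_addr=58 Pine Rd → 58 Pine Rd
row_key=E37: shipping_addr=NULL, billing_addr=NULL, → literal 12 Main St → 12 Main St
row_key=E39: shipping_addr=2 Elm Ave → 2 Elm Ave
row_key=E53: shipping_addr=NULL, billing_addr=43 Elm St → 43 Elm St
row_key=E62: shipping_addr=36 Main St → 36 Main St
row_key=E72: shipping_addr=NULL, billing_addr=NULL, → literal 12 Main St → 12 Main St
row_key=E85: shipping_addr=NULL, billing_addr=NULL, → literal 12 Main St → 12 Main St
row_key=E90: shipping_addr=16 Elm St → 16 Elm St
row_key=E91: shipping_addr=28 Elm St → 28 Elm St

16 Elm St, 56 Main St, 35 Elm St, 58 Pine Rd, 12 Main St, 2 Elm Ave, 43 Elm St, 36 Main St, 12 Main St, 12 Main St, 16 Elm St, 28 Elm St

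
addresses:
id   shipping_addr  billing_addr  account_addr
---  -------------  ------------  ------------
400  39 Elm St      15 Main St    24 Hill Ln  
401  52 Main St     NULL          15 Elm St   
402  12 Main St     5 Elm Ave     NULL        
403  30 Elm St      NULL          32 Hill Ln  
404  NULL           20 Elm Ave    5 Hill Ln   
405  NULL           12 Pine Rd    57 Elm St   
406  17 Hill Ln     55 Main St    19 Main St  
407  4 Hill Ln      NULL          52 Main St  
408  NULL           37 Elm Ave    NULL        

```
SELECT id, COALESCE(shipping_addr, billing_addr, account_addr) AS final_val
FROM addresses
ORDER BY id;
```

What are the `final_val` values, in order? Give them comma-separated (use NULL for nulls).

id=400: shipping_addr=39 Elm St → 39 Elm St
id=401: shipping_addr=52 Main St → 52 Main St
id=402: shipping_addr=12 Main St → 12 Main St
id=403: shipping_addr=30 Elm St → 30 Elm St
id=404: shipping_addr=NULL, billing_addr=20 Elm Ave → 20 Elm Ave
id=405: shipping_addr=NULL, billing_addr=12 Pine Rd → 12 Pine Rd
id=406: shipping_addr=17 Hill Ln → 17 Hill Ln
id=407: shipping_addr=4 Hill Ln → 4 Hill Ln
id=408: shipping_addr=NULL, billing_addr=37 Elm Ave → 37 Elm Ave

39 Elm St, 52 Main St, 12 Main St, 30 Elm St, 20 Elm Ave, 12 Pine Rd, 17 Hill Ln, 4 Hill Ln, 37 Elm Ave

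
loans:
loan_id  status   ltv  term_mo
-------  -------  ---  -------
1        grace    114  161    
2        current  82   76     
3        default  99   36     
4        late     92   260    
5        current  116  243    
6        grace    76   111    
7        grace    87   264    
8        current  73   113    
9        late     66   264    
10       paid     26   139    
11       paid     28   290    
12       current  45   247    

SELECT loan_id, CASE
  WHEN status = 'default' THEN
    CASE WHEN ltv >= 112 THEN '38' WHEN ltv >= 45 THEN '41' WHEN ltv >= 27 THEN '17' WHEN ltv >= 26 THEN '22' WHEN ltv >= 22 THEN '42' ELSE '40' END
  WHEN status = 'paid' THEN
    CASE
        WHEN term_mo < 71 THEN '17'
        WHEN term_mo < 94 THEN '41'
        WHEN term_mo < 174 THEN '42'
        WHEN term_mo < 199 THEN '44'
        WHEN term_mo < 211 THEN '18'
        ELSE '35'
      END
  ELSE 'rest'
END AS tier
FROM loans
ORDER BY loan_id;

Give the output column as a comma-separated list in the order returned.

rest, rest, 41, rest, rest, rest, rest, rest, rest, 42, 35, rest

loan_id=1: status='grace' → outer ELSE → rest
loan_id=2: status='current' → outer ELSE → rest
loan_id=3: status='default' → inner[ltv >= 45] → 41
loan_id=4: status='late' → outer ELSE → rest
loan_id=5: status='current' → outer ELSE → rest
loan_id=6: status='grace' → outer ELSE → rest
loan_id=7: status='grace' → outer ELSE → rest
loan_id=8: status='current' → outer ELSE → rest
loan_id=9: status='late' → outer ELSE → rest
loan_id=10: status='paid' → inner[term_mo < 174] → 42
loan_id=11: status='paid' → inner[ELSE] → 35
loan_id=12: status='current' → outer ELSE → rest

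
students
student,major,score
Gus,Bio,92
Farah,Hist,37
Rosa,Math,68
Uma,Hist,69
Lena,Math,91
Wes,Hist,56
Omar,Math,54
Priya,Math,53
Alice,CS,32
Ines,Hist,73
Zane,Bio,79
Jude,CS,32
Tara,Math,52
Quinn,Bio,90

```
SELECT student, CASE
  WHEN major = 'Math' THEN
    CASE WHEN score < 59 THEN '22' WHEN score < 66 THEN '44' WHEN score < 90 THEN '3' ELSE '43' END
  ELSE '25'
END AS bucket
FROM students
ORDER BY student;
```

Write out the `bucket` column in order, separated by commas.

25, 25, 25, 25, 25, 43, 22, 22, 25, 3, 22, 25, 25, 25

student=Alice: major='CS' → outer ELSE → 25
student=Farah: major='Hist' → outer ELSE → 25
student=Gus: major='Bio' → outer ELSE → 25
student=Ines: major='Hist' → outer ELSE → 25
student=Jude: major='CS' → outer ELSE → 25
student=Lena: major='Math' → inner[ELSE] → 43
student=Omar: major='Math' → inner[score < 59] → 22
student=Priya: major='Math' → inner[score < 59] → 22
student=Quinn: major='Bio' → outer ELSE → 25
student=Rosa: major='Math' → inner[score < 90] → 3
student=Tara: major='Math' → inner[score < 59] → 22
student=Uma: major='Hist' → outer ELSE → 25
student=Wes: major='Hist' → outer ELSE → 25
student=Zane: major='Bio' → outer ELSE → 25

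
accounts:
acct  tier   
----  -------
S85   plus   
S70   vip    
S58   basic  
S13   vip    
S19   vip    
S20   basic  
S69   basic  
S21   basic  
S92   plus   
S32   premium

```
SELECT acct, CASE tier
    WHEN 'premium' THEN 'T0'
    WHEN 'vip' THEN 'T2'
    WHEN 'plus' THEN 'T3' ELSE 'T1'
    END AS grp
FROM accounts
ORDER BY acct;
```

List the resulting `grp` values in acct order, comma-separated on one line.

acct=S13: tier='vip' → T2
acct=S19: tier='vip' → T2
acct=S20: ELSE → T1
acct=S21: ELSE → T1
acct=S32: tier='premium' → T0
acct=S58: ELSE → T1
acct=S69: ELSE → T1
acct=S70: tier='vip' → T2
acct=S85: tier='plus' → T3
acct=S92: tier='plus' → T3

T2, T2, T1, T1, T0, T1, T1, T2, T3, T3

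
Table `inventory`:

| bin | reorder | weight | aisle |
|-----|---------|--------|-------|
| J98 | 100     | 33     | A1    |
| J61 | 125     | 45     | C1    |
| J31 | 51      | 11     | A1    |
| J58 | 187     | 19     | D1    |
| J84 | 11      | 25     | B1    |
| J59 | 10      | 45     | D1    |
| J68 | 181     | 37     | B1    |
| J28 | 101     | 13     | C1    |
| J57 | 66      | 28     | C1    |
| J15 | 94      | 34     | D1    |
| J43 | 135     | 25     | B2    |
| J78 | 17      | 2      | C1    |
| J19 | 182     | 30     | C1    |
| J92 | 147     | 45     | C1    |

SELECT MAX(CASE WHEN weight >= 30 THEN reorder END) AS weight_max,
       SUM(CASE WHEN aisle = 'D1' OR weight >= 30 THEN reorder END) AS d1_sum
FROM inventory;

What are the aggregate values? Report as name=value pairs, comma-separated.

[weight_max: weight >= 30]
bin=J98: ✓ → 100
bin=J61: ✓ → 125
bin=J31: ✗
bin=J58: ✗
bin=J84: ✗
bin=J59: ✓ → 10
bin=J68: ✓ → 181
bin=J28: ✗
bin=J57: ✗
bin=J15: ✓ → 94
bin=J43: ✗
bin=J78: ✗
bin=J19: ✓ → 182
bin=J92: ✓ → 147
weight_max = MAX(100, 125, 10, 181, 94, 182, 147) = 182
—
[d1_sum: aisle = 'D1' OR weight >= 30]
bin=J98: ✓ → 100
bin=J61: ✓ → 125
bin=J31: ✗
bin=J58: ✓ → 187
bin=J84: ✗
bin=J59: ✓ → 10
bin=J68: ✓ → 181
bin=J28: ✗
bin=J57: ✗
bin=J15: ✓ → 94
bin=J43: ✗
bin=J78: ✗
bin=J19: ✓ → 182
bin=J92: ✓ → 147
d1_sum = 100 + 125 + 187 + 10 + 181 + 94 + 182 + 147 = 1026

weight_max=182, d1_sum=1026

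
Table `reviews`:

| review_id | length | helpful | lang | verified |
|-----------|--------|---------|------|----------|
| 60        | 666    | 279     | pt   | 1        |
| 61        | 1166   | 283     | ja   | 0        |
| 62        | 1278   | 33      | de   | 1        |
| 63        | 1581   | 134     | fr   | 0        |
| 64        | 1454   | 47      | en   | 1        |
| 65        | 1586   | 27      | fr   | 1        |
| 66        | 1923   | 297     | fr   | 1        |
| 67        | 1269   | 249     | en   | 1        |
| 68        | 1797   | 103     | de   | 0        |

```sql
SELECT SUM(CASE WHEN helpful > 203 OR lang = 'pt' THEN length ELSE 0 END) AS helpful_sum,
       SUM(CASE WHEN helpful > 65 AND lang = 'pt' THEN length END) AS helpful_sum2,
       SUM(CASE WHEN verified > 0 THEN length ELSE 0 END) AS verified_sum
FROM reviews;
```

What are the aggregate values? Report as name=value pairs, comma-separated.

helpful_sum=5024, helpful_sum2=666, verified_sum=8176

[helpful_sum: helpful > 203 OR lang = 'pt']
review_id=60: ✓ → 666
review_id=61: ✓ → 1166
review_id=62: ✗
review_id=63: ✗
review_id=64: ✗
review_id=65: ✗
review_id=66: ✓ → 1923
review_id=67: ✓ → 1269
review_id=68: ✗
helpful_sum = 666 + 1166 + 1923 + 1269 = 5024
—
[helpful_sum2: helpful > 65 AND lang = 'pt']
review_id=60: ✓ → 666
review_id=61: ✗
review_id=62: ✗
review_id=63: ✗
review_id=64: ✗
review_id=65: ✗
review_id=66: ✗
review_id=67: ✗
review_id=68: ✗
helpful_sum2 = 666
—
[verified_sum: verified > 0]
review_id=60: ✓ → 666
review_id=61: ✗
review_id=62: ✓ → 1278
review_id=63: ✗
review_id=64: ✓ → 1454
review_id=65: ✓ → 1586
review_id=66: ✓ → 1923
review_id=67: ✓ → 1269
review_id=68: ✗
verified_sum = 666 + 1278 + 1454 + 1586 + 1923 + 1269 = 8176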